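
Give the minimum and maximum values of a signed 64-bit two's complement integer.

For 64-bit two's complement:
Minimum: -2^63 = -9223372036854775808
Maximum: 2^63 - 1 = 9223372036854775807



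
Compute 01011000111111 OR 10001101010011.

OR: 1 when either bit is 1
  01011000111111
| 10001101010011
----------------
  11011101111111
Decimal: 5695 | 9043 = 14207



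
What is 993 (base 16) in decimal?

Expand by place value (powers of 16):
993 = 9 × 16^2 + 9 × 16^1 + 3 × 16^0
= 9 × 256 + 9 × 16 + 3 × 1
= 2304 + 144 + 3
= 2451



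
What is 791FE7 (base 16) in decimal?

Expand by place value (powers of 16):
Digit values: F = 15, E = 14
791FE7 = 7 × 16^5 + 9 × 16^4 + 1 × 16^3 + 15 × 16^2 + 14 × 16^1 + 7 × 16^0
= 7 × 1048576 + 9 × 65536 + 1 × 4096 + 15 × 256 + 14 × 16 + 7 × 1
= 7340032 + 589824 + 4096 + 3840 + 224 + 7
= 7938023



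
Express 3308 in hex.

Using repeated division by 16 (digits 10–15 are A–F):
3308 ÷ 16 = 206 remainder 12 (C)
206 ÷ 16 = 12 remainder 14 (E)
12 ÷ 16 = 0 remainder 12 (C)
Reading remainders bottom to top: CEC



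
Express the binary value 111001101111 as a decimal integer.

Sum of powers of 2 for each 1-bit:
2^0 + 2^1 + 2^2 + 2^3 + 2^5 + 2^6 + 2^9 + 2^10 + 2^11
= 1 + 2 + 4 + 8 + 32 + 64 + 512 + 1024 + 2048
= 3695



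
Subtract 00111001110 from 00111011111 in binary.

Method 1 - Direct subtraction (column by column from the right: bit − bit − borrow-in; if negative, add 2 and borrow 1 from the next column):
borrow: 00000000000
        00111011111
-       00111001110
-------------------
        00000010001

Method 2 - Add two's complement:
Two's complement of 00111001110: invert → 11000110001, add 1 → 11000110010
  00111011111
+ 11000110010
-------------
 100000010001  (end carry out of the top bit = 1)
Discarding the end carry: 00000010001
Decimal check:
  00111011111 = 256 + 128 + 64 + 16 + 8 + 4 + 2 + 1 = 479
  00111001110 = 256 + 128 + 64 + 8 + 4 + 2 = 462
  479 - 462 = 17, and 00000010001 = 16 + 1 = 17 ✓



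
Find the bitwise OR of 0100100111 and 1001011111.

OR: 1 when either bit is 1
  0100100111
| 1001011111
------------
  1101111111
Decimal: 295 | 607 = 895



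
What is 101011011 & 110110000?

AND: 1 only when both bits are 1
  101011011
& 110110000
-----------
  100010000
Decimal: 347 & 432 = 272



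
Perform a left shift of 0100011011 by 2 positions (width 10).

Original: 0100011011 (decimal 283)
Shift left by 2 positions
Append 2 zeros on the right and drop the 2 high bits that overflow the 10-bit width
Result: 0001101100 (decimal 108)
Equivalent: 283 << 2 = 283 × 2^2 = 1132, truncated to 10 bits = 108



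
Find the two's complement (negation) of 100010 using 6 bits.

Original (sign bit 1, negative): 100010
Step 1 - Invert all bits: 011101
Step 2 - Add 1: 011110
Verification: 100010 + 011110 = 1000000; discarding the end carry (carry out of the top bit) leaves the 6-bit value 000000, as required for x + (-x)



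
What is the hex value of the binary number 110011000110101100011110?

Group into 4-bit nibbles from right:
  1100 = C
  1100 = C
  0110 = 6
  1011 = B
  0001 = 1
  1110 = E
Result: CC6B1E



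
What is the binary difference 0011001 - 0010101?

Method 1 - Direct subtraction (column by column from the right: bit − bit − borrow-in; if negative, add 2 and borrow 1 from the next column):
borrow: 0001000
        0011001
-       0010101
---------------
        0000100

Method 2 - Add two's complement:
Two's complement of 0010101: invert → 1101010, add 1 → 1101011
  0011001
+ 1101011
---------
 10000100  (end carry out of the top bit = 1)
Discarding the end carry: 0000100
Decimal check:
  0011001 = 16 + 8 + 1 = 25
  0010101 = 16 + 4 + 1 = 21
  25 - 21 = 4, and 0000100 = 4 ✓



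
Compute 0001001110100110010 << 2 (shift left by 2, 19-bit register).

Original: 0001001110100110010 (decimal 40242)
Shift left by 2 positions
Append 2 zeros on the right
Result: 0100111010011001000 (decimal 160968)
Equivalent: 40242 << 2 = 40242 × 2^2 = 160968



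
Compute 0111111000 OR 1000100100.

OR: 1 when either bit is 1
  0111111000
| 1000100100
------------
  1111111100
Decimal: 504 | 548 = 1020



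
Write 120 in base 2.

Using repeated division by 2:
120 ÷ 2 = 60 remainder 0
60 ÷ 2 = 30 remainder 0
30 ÷ 2 = 15 remainder 0
15 ÷ 2 = 7 remainder 1
7 ÷ 2 = 3 remainder 1
3 ÷ 2 = 1 remainder 1
1 ÷ 2 = 0 remainder 1
Reading remainders bottom to top: 1111000



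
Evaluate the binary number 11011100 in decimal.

Sum of powers of 2 for each 1-bit:
2^2 + 2^3 + 2^4 + 2^6 + 2^7
= 4 + 8 + 16 + 64 + 128
= 220



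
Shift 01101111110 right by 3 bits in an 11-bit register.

Original: 01101111110 (decimal 894)
Shift right by 3 positions
Drop the 3 low bits; fill with zeros on the left
Result: 00001101111 (decimal 111)
Equivalent: 894 >> 3 = 894 ÷ 2^3 = 111



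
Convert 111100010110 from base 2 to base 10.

Sum of powers of 2 for each 1-bit:
2^1 + 2^2 + 2^4 + 2^8 + 2^9 + 2^10 + 2^11
= 2 + 4 + 16 + 256 + 512 + 1024 + 2048
= 3862



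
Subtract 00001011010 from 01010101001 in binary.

Method 1 - Direct subtraction (column by column from the right: bit − bit − borrow-in; if negative, add 2 and borrow 1 from the next column):
borrow: 00010111100
        01010101001
-       00001011010
-------------------
        01001001111

Method 2 - Add two's complement:
Two's complement of 00001011010: invert → 11110100101, add 1 → 11110100110
  01010101001
+ 11110100110
-------------
 101001001111  (end carry out of the top bit = 1)
Discarding the end carry: 01001001111
Decimal check:
  01010101001 = 512 + 128 + 32 + 8 + 1 = 681
  00001011010 = 64 + 16 + 8 + 2 = 90
  681 - 90 = 591, and 01001001111 = 512 + 64 + 8 + 4 + 2 + 1 = 591 ✓



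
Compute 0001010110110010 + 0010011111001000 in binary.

Add column by column from the right: bit + bit + carry-in; write the sum mod 2, carry 1 when the sum is 2 or 3.
carry:  0000111100000000
        0001010110110010
+       0010011111001000
------------------------
       00011110101111010
(the carry out of the leftmost column, 0, becomes the leading bit)
Decimal check:
  0001010110110010 = 4096 + 1024 + 256 + 128 + 32 + 16 + 2 = 5554
  0010011111001000 = 8192 + 1024 + 512 + 256 + 128 + 64 + 8 = 10184
  5554 + 10184 = 15738, and 00011110101111010 = 8192 + 4096 + 2048 + 1024 + 256 + 64 + 32 + 16 + 8 + 2 = 15738 ✓



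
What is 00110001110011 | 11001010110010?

OR: 1 when either bit is 1
  00110001110011
| 11001010110010
----------------
  11111011110011
Decimal: 3187 | 12978 = 16115



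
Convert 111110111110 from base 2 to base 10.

Sum of powers of 2 for each 1-bit:
2^1 + 2^2 + 2^3 + 2^4 + 2^5 + 2^7 + 2^8 + 2^9 + 2^10 + 2^11
= 2 + 4 + 8 + 16 + 32 + 128 + 256 + 512 + 1024 + 2048
= 4030



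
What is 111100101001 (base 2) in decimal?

Sum of powers of 2 for each 1-bit:
2^0 + 2^3 + 2^5 + 2^8 + 2^9 + 2^10 + 2^11
= 1 + 8 + 32 + 256 + 512 + 1024 + 2048
= 3881



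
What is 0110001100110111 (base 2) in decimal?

Sum of powers of 2 for each 1-bit:
2^0 + 2^1 + 2^2 + 2^4 + 2^5 + 2^8 + 2^9 + 2^13 + 2^14
= 1 + 2 + 4 + 16 + 32 + 256 + 512 + 8192 + 16384
= 25399



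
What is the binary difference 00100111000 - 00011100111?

Method 1 - Direct subtraction (column by column from the right: bit − bit − borrow-in; if negative, add 2 and borrow 1 from the next column):
borrow: 00110001110
        00100111000
-       00011100111
-------------------
        00001010001

Method 2 - Add two's complement:
Two's complement of 00011100111: invert → 11100011000, add 1 → 11100011001
  00100111000
+ 11100011001
-------------
 100001010001  (end carry out of the top bit = 1)
Discarding the end carry: 00001010001
Decimal check:
  00100111000 = 256 + 32 + 16 + 8 = 312
  00011100111 = 128 + 64 + 32 + 4 + 2 + 1 = 231
  312 - 231 = 81, and 00001010001 = 64 + 16 + 1 = 81 ✓



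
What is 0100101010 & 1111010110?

AND: 1 only when both bits are 1
  0100101010
& 1111010110
------------
  0100000010
Decimal: 298 & 982 = 258



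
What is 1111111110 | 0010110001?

OR: 1 when either bit is 1
  1111111110
| 0010110001
------------
  1111111111
Decimal: 1022 | 177 = 1023



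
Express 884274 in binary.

Using repeated division by 2:
884274 ÷ 2 = 442137 remainder 0
442137 ÷ 2 = 221068 remainder 1
221068 ÷ 2 = 110534 remainder 0
110534 ÷ 2 = 55267 remainder 0
55267 ÷ 2 = 27633 remainder 1
27633 ÷ 2 = 13816 remainder 1
13816 ÷ 2 = 6908 remainder 0
6908 ÷ 2 = 3454 remainder 0
3454 ÷ 2 = 1727 remainder 0
1727 ÷ 2 = 863 remainder 1
863 ÷ 2 = 431 remainder 1
431 ÷ 2 = 215 remainder 1
215 ÷ 2 = 107 remainder 1
107 ÷ 2 = 53 remainder 1
53 ÷ 2 = 26 remainder 1
26 ÷ 2 = 13 remainder 0
13 ÷ 2 = 6 remainder 1
6 ÷ 2 = 3 remainder 0
3 ÷ 2 = 1 remainder 1
1 ÷ 2 = 0 remainder 1
Reading remainders bottom to top: 11010111111000110010



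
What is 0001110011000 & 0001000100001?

AND: 1 only when both bits are 1
  0001110011000
& 0001000100001
---------------
  0001000000000
Decimal: 920 & 545 = 512



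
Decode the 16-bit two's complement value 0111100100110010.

Binary: 0111100100110010
Sign bit: 0 (non-negative)
Read directly as an unsigned value:
0111100100110010 = 16384 + 8192 + 4096 + 2048 + 256 + 32 + 16 + 2 = 31026
Value: 31026



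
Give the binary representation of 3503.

Using repeated division by 2:
3503 ÷ 2 = 1751 remainder 1
1751 ÷ 2 = 875 remainder 1
875 ÷ 2 = 437 remainder 1
437 ÷ 2 = 218 remainder 1
218 ÷ 2 = 109 remainder 0
109 ÷ 2 = 54 remainder 1
54 ÷ 2 = 27 remainder 0
27 ÷ 2 = 13 remainder 1
13 ÷ 2 = 6 remainder 1
6 ÷ 2 = 3 remainder 0
3 ÷ 2 = 1 remainder 1
1 ÷ 2 = 0 remainder 1
Reading remainders bottom to top: 110110101111



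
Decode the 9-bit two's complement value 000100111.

Binary: 000100111
Sign bit: 0 (non-negative)
Read directly as an unsigned value:
000100111 = 32 + 4 + 2 + 1 = 39
Value: 39



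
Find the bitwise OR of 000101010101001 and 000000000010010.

OR: 1 when either bit is 1
  000101010101001
| 000000000010010
-----------------
  000101010111011
Decimal: 2729 | 18 = 2747



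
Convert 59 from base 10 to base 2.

Using repeated division by 2:
59 ÷ 2 = 29 remainder 1
29 ÷ 2 = 14 remainder 1
14 ÷ 2 = 7 remainder 0
7 ÷ 2 = 3 remainder 1
3 ÷ 2 = 1 remainder 1
1 ÷ 2 = 0 remainder 1
Reading remainders bottom to top: 111011



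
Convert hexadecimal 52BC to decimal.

Expand by place value (powers of 16):
Digit values: B = 11, C = 12
52BC = 5 × 16^3 + 2 × 16^2 + 11 × 16^1 + 12 × 16^0
= 5 × 4096 + 2 × 256 + 11 × 16 + 12 × 1
= 20480 + 512 + 176 + 12
= 21180



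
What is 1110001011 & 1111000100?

AND: 1 only when both bits are 1
  1110001011
& 1111000100
------------
  1110000000
Decimal: 907 & 964 = 896



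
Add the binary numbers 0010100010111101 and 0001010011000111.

Add column by column from the right: bit + bit + carry-in; write the sum mod 2, carry 1 when the sum is 2 or 3.
carry:  0000000111111110
        0010100010111101
+       0001010011000111
------------------------
       00011110110000100
(the carry out of the leftmost column, 0, becomes the leading bit)
Decimal check:
  0010100010111101 = 8192 + 2048 + 128 + 32 + 16 + 8 + 4 + 1 = 10429
  0001010011000111 = 4096 + 1024 + 128 + 64 + 4 + 2 + 1 = 5319
  10429 + 5319 = 15748, and 00011110110000100 = 8192 + 4096 + 2048 + 1024 + 256 + 128 + 4 = 15748 ✓



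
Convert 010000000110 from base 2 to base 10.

Sum of powers of 2 for each 1-bit:
2^1 + 2^2 + 2^10
= 2 + 4 + 1024
= 1030



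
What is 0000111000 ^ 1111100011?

XOR: 1 when bits differ
  0000111000
^ 1111100011
------------
  1111011011
Decimal: 56 ^ 995 = 987



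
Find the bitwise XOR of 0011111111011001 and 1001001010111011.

XOR: 1 when bits differ
  0011111111011001
^ 1001001010111011
------------------
  1010110101100010
Decimal: 16345 ^ 37563 = 44386



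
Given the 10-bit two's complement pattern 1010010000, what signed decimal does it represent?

Binary: 1010010000
Sign bit: 1 (negative)
Invert: 0101101111
Add 1:  0101110000
Magnitude: 0101110000 = 256 + 64 + 32 + 16 = 368
Value: -368



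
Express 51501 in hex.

Using repeated division by 16 (digits 10–15 are A–F):
51501 ÷ 16 = 3218 remainder 13 (D)
3218 ÷ 16 = 201 remainder 2
201 ÷ 16 = 12 remainder 9
12 ÷ 16 = 0 remainder 12 (C)
Reading remainders bottom to top: C92D



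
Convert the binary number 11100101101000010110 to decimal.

Sum of powers of 2 for each 1-bit:
2^1 + 2^2 + 2^4 + 2^9 + 2^11 + 2^12 + 2^14 + 2^17 + 2^18 + 2^19
= 2 + 4 + 16 + 512 + 2048 + 4096 + 16384 + 131072 + 262144 + 524288
= 940566



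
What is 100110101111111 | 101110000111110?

OR: 1 when either bit is 1
  100110101111111
| 101110000111110
-----------------
  101110101111111
Decimal: 19839 | 23614 = 23935



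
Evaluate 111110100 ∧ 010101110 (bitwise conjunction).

AND: 1 only when both bits are 1
  111110100
& 010101110
-----------
  010100100
Decimal: 500 & 174 = 164



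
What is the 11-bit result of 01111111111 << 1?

Original: 01111111111 (decimal 1023)
Shift left by 1 position
Append 1 zero on the right
Result: 11111111110 (decimal 2046)
Equivalent: 1023 << 1 = 1023 × 2^1 = 2046



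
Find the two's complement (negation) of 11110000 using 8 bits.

Original (sign bit 1, negative): 11110000
Step 1 - Invert all bits: 00001111
Step 2 - Add 1: 00010000
Verification: 11110000 + 00010000 = 100000000; discarding the end carry (carry out of the top bit) leaves the 8-bit value 00000000, as required for x + (-x)



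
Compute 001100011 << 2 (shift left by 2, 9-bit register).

Original: 001100011 (decimal 99)
Shift left by 2 positions
Append 2 zeros on the right
Result: 110001100 (decimal 396)
Equivalent: 99 << 2 = 99 × 2^2 = 396



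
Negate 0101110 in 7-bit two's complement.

Original: 0101110
Step 1 - Invert all bits: 1010001
Step 2 - Add 1: 1010010
Verification: 0101110 + 1010010 = 10000000; discarding the end carry (carry out of the top bit) leaves the 7-bit value 0000000, as required for x + (-x)



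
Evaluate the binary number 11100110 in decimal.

Sum of powers of 2 for each 1-bit:
2^1 + 2^2 + 2^5 + 2^6 + 2^7
= 2 + 4 + 32 + 64 + 128
= 230



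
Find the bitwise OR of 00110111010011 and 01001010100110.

OR: 1 when either bit is 1
  00110111010011
| 01001010100110
----------------
  01111111110111
Decimal: 3539 | 4774 = 8183



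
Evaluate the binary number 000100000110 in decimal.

Sum of powers of 2 for each 1-bit:
2^1 + 2^2 + 2^8
= 2 + 4 + 256
= 262



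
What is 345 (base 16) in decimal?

Expand by place value (powers of 16):
345 = 3 × 16^2 + 4 × 16^1 + 5 × 16^0
= 3 × 256 + 4 × 16 + 5 × 1
= 768 + 64 + 5
= 837



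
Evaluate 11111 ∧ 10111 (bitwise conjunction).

AND: 1 only when both bits are 1
  11111
& 10111
-------
  10111
Decimal: 31 & 23 = 23



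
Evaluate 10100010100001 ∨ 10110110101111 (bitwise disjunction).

OR: 1 when either bit is 1
  10100010100001
| 10110110101111
----------------
  10110110101111
Decimal: 10401 | 11695 = 11695



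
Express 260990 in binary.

Using repeated division by 2:
260990 ÷ 2 = 130495 remainder 0
130495 ÷ 2 = 65247 remainder 1
65247 ÷ 2 = 32623 remainder 1
32623 ÷ 2 = 16311 remainder 1
16311 ÷ 2 = 8155 remainder 1
8155 ÷ 2 = 4077 remainder 1
4077 ÷ 2 = 2038 remainder 1
2038 ÷ 2 = 1019 remainder 0
1019 ÷ 2 = 509 remainder 1
509 ÷ 2 = 254 remainder 1
254 ÷ 2 = 127 remainder 0
127 ÷ 2 = 63 remainder 1
63 ÷ 2 = 31 remainder 1
31 ÷ 2 = 15 remainder 1
15 ÷ 2 = 7 remainder 1
7 ÷ 2 = 3 remainder 1
3 ÷ 2 = 1 remainder 1
1 ÷ 2 = 0 remainder 1
Reading remainders bottom to top: 111111101101111110



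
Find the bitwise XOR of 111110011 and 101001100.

XOR: 1 when bits differ
  111110011
^ 101001100
-----------
  010111111
Decimal: 499 ^ 332 = 191



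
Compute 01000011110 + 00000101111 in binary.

Add column by column from the right: bit + bit + carry-in; write the sum mod 2, carry 1 when the sum is 2 or 3.
carry:  00001111100
        01000011110
+       00000101111
-------------------
       001001001101
(the carry out of the leftmost column, 0, becomes the leading bit)
Decimal check:
  01000011110 = 512 + 16 + 8 + 4 + 2 = 542
  00000101111 = 32 + 8 + 4 + 2 + 1 = 47
  542 + 47 = 589, and 001001001101 = 512 + 64 + 8 + 4 + 1 = 589 ✓



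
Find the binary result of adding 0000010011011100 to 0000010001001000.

Add column by column from the right: bit + bit + carry-in; write the sum mod 2, carry 1 when the sum is 2 or 3.
carry:  0000100110110000
        0000010011011100
+       0000010001001000
------------------------
       00000100100100100
(the carry out of the leftmost column, 0, becomes the leading bit)
Decimal check:
  0000010011011100 = 1024 + 128 + 64 + 16 + 8 + 4 = 1244
  0000010001001000 = 1024 + 64 + 8 = 1096
  1244 + 1096 = 2340, and 00000100100100100 = 2048 + 256 + 32 + 4 = 2340 ✓



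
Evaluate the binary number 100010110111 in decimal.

Sum of powers of 2 for each 1-bit:
2^0 + 2^1 + 2^2 + 2^4 + 2^5 + 2^7 + 2^11
= 1 + 2 + 4 + 16 + 32 + 128 + 2048
= 2231



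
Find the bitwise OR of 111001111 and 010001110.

OR: 1 when either bit is 1
  111001111
| 010001110
-----------
  111001111
Decimal: 463 | 142 = 463



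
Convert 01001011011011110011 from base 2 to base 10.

Sum of powers of 2 for each 1-bit:
2^0 + 2^1 + 2^4 + 2^5 + 2^6 + 2^7 + 2^9 + 2^10 + 2^12 + 2^13 + 2^15 + 2^18
= 1 + 2 + 16 + 32 + 64 + 128 + 512 + 1024 + 4096 + 8192 + 32768 + 262144
= 308979



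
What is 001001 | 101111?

OR: 1 when either bit is 1
  001001
| 101111
--------
  101111
Decimal: 9 | 47 = 47



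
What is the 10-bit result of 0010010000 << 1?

Original: 0010010000 (decimal 144)
Shift left by 1 position
Append 1 zero on the right
Result: 0100100000 (decimal 288)
Equivalent: 144 << 1 = 144 × 2^1 = 288



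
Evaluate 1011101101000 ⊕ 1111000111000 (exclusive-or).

XOR: 1 when bits differ
  1011101101000
^ 1111000111000
---------------
  0100101010000
Decimal: 5992 ^ 7736 = 2384



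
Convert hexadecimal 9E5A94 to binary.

Convert each hex digit to 4 bits:
  9 = 1001
  E = 1110
  5 = 0101
  A = 1010
  9 = 1001
  4 = 0100
Concatenate: 100111100101101010010100



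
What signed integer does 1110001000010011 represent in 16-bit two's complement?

Binary: 1110001000010011
Sign bit: 1 (negative)
Invert: 0001110111101100
Add 1:  0001110111101101
Magnitude: 0001110111101101 = 4096 + 2048 + 1024 + 256 + 128 + 64 + 32 + 8 + 4 + 1 = 7661
Value: -7661



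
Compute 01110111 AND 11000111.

AND: 1 only when both bits are 1
  01110111
& 11000111
----------
  01000111
Decimal: 119 & 199 = 71



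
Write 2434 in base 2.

Using repeated division by 2:
2434 ÷ 2 = 1217 remainder 0
1217 ÷ 2 = 608 remainder 1
608 ÷ 2 = 304 remainder 0
304 ÷ 2 = 152 remainder 0
152 ÷ 2 = 76 remainder 0
76 ÷ 2 = 38 remainder 0
38 ÷ 2 = 19 remainder 0
19 ÷ 2 = 9 remainder 1
9 ÷ 2 = 4 remainder 1
4 ÷ 2 = 2 remainder 0
2 ÷ 2 = 1 remainder 0
1 ÷ 2 = 0 remainder 1
Reading remainders bottom to top: 100110000010



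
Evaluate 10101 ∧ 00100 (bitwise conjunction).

AND: 1 only when both bits are 1
  10101
& 00100
-------
  00100
Decimal: 21 & 4 = 4



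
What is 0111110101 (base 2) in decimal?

Sum of powers of 2 for each 1-bit:
2^0 + 2^2 + 2^4 + 2^5 + 2^6 + 2^7 + 2^8
= 1 + 4 + 16 + 32 + 64 + 128 + 256
= 501



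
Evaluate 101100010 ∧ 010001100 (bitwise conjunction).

AND: 1 only when both bits are 1
  101100010
& 010001100
-----------
  000000000
Decimal: 354 & 140 = 0



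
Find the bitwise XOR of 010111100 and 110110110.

XOR: 1 when bits differ
  010111100
^ 110110110
-----------
  100001010
Decimal: 188 ^ 438 = 266



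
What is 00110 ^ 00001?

XOR: 1 when bits differ
  00110
^ 00001
-------
  00111
Decimal: 6 ^ 1 = 7



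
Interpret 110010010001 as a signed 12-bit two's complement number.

Binary: 110010010001
Sign bit: 1 (negative)
Invert: 001101101110
Add 1:  001101101111
Magnitude: 001101101111 = 512 + 256 + 64 + 32 + 8 + 4 + 2 + 1 = 879
Value: -879



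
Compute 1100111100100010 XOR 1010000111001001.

XOR: 1 when bits differ
  1100111100100010
^ 1010000111001001
------------------
  0110111011101011
Decimal: 53026 ^ 41417 = 28395



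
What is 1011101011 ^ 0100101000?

XOR: 1 when bits differ
  1011101011
^ 0100101000
------------
  1111000011
Decimal: 747 ^ 296 = 963



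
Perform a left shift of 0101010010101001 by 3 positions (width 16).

Original: 0101010010101001 (decimal 21673)
Shift left by 3 positions
Append 3 zeros on the right and drop the 3 high bits that overflow the 16-bit width
Result: 1010010101001000 (decimal 42312)
Equivalent: 21673 << 3 = 21673 × 2^3 = 173384, truncated to 16 bits = 42312



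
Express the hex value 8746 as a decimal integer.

Expand by place value (powers of 16):
8746 = 8 × 16^3 + 7 × 16^2 + 4 × 16^1 + 6 × 16^0
= 8 × 4096 + 7 × 256 + 4 × 16 + 6 × 1
= 32768 + 1792 + 64 + 6
= 34630



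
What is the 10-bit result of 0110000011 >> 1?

Original: 0110000011 (decimal 387)
Shift right by 1 position
Drop the 1 low bit; fill with zero on the left
Result: 0011000001 (decimal 193)
Equivalent: 387 >> 1 = 387 ÷ 2^1 = 193



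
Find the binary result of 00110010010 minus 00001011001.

Method 1 - Direct subtraction (column by column from the right: bit − bit − borrow-in; if negative, add 2 and borrow 1 from the next column):
borrow: 00011110010
        00110010010
-       00001011001
-------------------
        00100111001

Method 2 - Add two's complement:
Two's complement of 00001011001: invert → 11110100110, add 1 → 11110100111
  00110010010
+ 11110100111
-------------
 100100111001  (end carry out of the top bit = 1)
Discarding the end carry: 00100111001
Decimal check:
  00110010010 = 256 + 128 + 16 + 2 = 402
  00001011001 = 64 + 16 + 8 + 1 = 89
  402 - 89 = 313, and 00100111001 = 256 + 32 + 16 + 8 + 1 = 313 ✓



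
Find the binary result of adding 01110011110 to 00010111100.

Add column by column from the right: bit + bit + carry-in; write the sum mod 2, carry 1 when the sum is 2 or 3.
carry:  11101111000
        01110011110
+       00010111100
-------------------
       010001011010
(the carry out of the leftmost column, 0, becomes the leading bit)
Decimal check:
  01110011110 = 512 + 256 + 128 + 16 + 8 + 4 + 2 = 926
  00010111100 = 128 + 32 + 16 + 8 + 4 = 188
  926 + 188 = 1114, and 010001011010 = 1024 + 64 + 16 + 8 + 2 = 1114 ✓



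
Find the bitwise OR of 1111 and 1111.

OR: 1 when either bit is 1
  1111
| 1111
------
  1111
Decimal: 15 | 15 = 15



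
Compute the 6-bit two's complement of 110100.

Original (sign bit 1, negative): 110100
Step 1 - Invert all bits: 001011
Step 2 - Add 1: 001100
Verification: 110100 + 001100 = 1000000; discarding the end carry (carry out of the top bit) leaves the 6-bit value 000000, as required for x + (-x)



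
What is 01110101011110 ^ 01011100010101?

XOR: 1 when bits differ
  01110101011110
^ 01011100010101
----------------
  00101001001011
Decimal: 7518 ^ 5909 = 2635



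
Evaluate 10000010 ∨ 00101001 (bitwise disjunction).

OR: 1 when either bit is 1
  10000010
| 00101001
----------
  10101011
Decimal: 130 | 41 = 171



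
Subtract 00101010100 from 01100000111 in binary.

Method 1 - Direct subtraction (column by column from the right: bit − bit − borrow-in; if negative, add 2 and borrow 1 from the next column):
borrow: 01111100000
        01100000111
-       00101010100
-------------------
        00110110011

Method 2 - Add two's complement:
Two's complement of 00101010100: invert → 11010101011, add 1 → 11010101100
  01100000111
+ 11010101100
-------------
 100110110011  (end carry out of the top bit = 1)
Discarding the end carry: 00110110011
Decimal check:
  01100000111 = 512 + 256 + 4 + 2 + 1 = 775
  00101010100 = 256 + 64 + 16 + 4 = 340
  775 - 340 = 435, and 00110110011 = 256 + 128 + 32 + 16 + 2 + 1 = 435 ✓



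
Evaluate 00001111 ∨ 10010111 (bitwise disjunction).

OR: 1 when either bit is 1
  00001111
| 10010111
----------
  10011111
Decimal: 15 | 151 = 159



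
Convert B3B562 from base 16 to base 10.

Expand by place value (powers of 16):
Digit values: B = 11
B3B562 = 11 × 16^5 + 3 × 16^4 + 11 × 16^3 + 5 × 16^2 + 6 × 16^1 + 2 × 16^0
= 11 × 1048576 + 3 × 65536 + 11 × 4096 + 5 × 256 + 6 × 16 + 2 × 1
= 11534336 + 196608 + 45056 + 1280 + 96 + 2
= 11777378



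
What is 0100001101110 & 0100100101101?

AND: 1 only when both bits are 1
  0100001101110
& 0100100101101
---------------
  0100000101100
Decimal: 2158 & 2349 = 2092



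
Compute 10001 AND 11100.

AND: 1 only when both bits are 1
  10001
& 11100
-------
  10000
Decimal: 17 & 28 = 16



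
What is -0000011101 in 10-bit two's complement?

Original: 0000011101
Step 1 - Invert all bits: 1111100010
Step 2 - Add 1: 1111100011
Verification: 0000011101 + 1111100011 = 10000000000; discarding the end carry (carry out of the top bit) leaves the 10-bit value 0000000000, as required for x + (-x)



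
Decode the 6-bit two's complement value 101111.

Binary: 101111
Sign bit: 1 (negative)
Invert: 010000
Add 1:  010001
Magnitude: 010001 = 16 + 1 = 17
Value: -17



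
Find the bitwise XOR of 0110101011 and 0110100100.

XOR: 1 when bits differ
  0110101011
^ 0110100100
------------
  0000001111
Decimal: 427 ^ 420 = 15



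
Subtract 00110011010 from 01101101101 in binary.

Method 1 - Direct subtraction (column by column from the right: bit − bit − borrow-in; if negative, add 2 and borrow 1 from the next column):
borrow: 01100100100
        01101101101
-       00110011010
-------------------
        00111010011

Method 2 - Add two's complement:
Two's complement of 00110011010: invert → 11001100101, add 1 → 11001100110
  01101101101
+ 11001100110
-------------
 100111010011  (end carry out of the top bit = 1)
Discarding the end carry: 00111010011
Decimal check:
  01101101101 = 512 + 256 + 64 + 32 + 8 + 4 + 1 = 877
  00110011010 = 256 + 128 + 16 + 8 + 2 = 410
  877 - 410 = 467, and 00111010011 = 256 + 128 + 64 + 16 + 2 + 1 = 467 ✓



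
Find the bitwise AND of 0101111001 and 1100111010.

AND: 1 only when both bits are 1
  0101111001
& 1100111010
------------
  0100111000
Decimal: 377 & 826 = 312



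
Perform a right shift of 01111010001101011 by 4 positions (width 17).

Original: 01111010001101011 (decimal 62571)
Shift right by 4 positions
Drop the 4 low bits; fill with zeros on the left
Result: 00000111101000110 (decimal 3910)
Equivalent: 62571 >> 4 = 62571 ÷ 2^4 = 3910



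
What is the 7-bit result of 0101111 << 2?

Original: 0101111 (decimal 47)
Shift left by 2 positions
Append 2 zeros on the right and drop the 2 high bits that overflow the 7-bit width
Result: 0111100 (decimal 60)
Equivalent: 47 << 2 = 47 × 2^2 = 188, truncated to 7 bits = 60



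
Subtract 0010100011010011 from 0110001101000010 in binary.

Method 1 - Direct subtraction (column by column from the right: bit − bit − borrow-in; if negative, add 2 and borrow 1 from the next column):
borrow: 0111000111111110
        0110001101000010
-       0010100011010011
------------------------
        0011101001101111

Method 2 - Add two's complement:
Two's complement of 0010100011010011: invert → 1101011100101100, add 1 → 1101011100101101
  0110001101000010
+ 1101011100101101
------------------
 10011101001101111  (end carry out of the top bit = 1)
Discarding the end carry: 0011101001101111
Decimal check:
  0110001101000010 = 16384 + 8192 + 512 + 256 + 64 + 2 = 25410
  0010100011010011 = 8192 + 2048 + 128 + 64 + 16 + 2 + 1 = 10451
  25410 - 10451 = 14959, and 0011101001101111 = 8192 + 4096 + 2048 + 512 + 64 + 32 + 8 + 4 + 2 + 1 = 14959 ✓



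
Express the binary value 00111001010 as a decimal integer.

Sum of powers of 2 for each 1-bit:
2^1 + 2^3 + 2^6 + 2^7 + 2^8
= 2 + 8 + 64 + 128 + 256
= 458



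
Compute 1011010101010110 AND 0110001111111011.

AND: 1 only when both bits are 1
  1011010101010110
& 0110001111111011
------------------
  0010000101010010
Decimal: 46422 & 25595 = 8530



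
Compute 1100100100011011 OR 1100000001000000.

OR: 1 when either bit is 1
  1100100100011011
| 1100000001000000
------------------
  1100100101011011
Decimal: 51483 | 49216 = 51547



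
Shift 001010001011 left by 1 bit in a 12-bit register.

Original: 001010001011 (decimal 651)
Shift left by 1 position
Append 1 zero on the right
Result: 010100010110 (decimal 1302)
Equivalent: 651 << 1 = 651 × 2^1 = 1302



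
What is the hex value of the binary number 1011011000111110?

Group into 4-bit nibbles from right:
  1011 = B
  0110 = 6
  0011 = 3
  1110 = E
Result: B63E



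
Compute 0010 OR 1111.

OR: 1 when either bit is 1
  0010
| 1111
------
  1111
Decimal: 2 | 15 = 15



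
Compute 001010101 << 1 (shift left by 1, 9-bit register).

Original: 001010101 (decimal 85)
Shift left by 1 position
Append 1 zero on the right
Result: 010101010 (decimal 170)
Equivalent: 85 << 1 = 85 × 2^1 = 170



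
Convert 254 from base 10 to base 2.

Using repeated division by 2:
254 ÷ 2 = 127 remainder 0
127 ÷ 2 = 63 remainder 1
63 ÷ 2 = 31 remainder 1
31 ÷ 2 = 15 remainder 1
15 ÷ 2 = 7 remainder 1
7 ÷ 2 = 3 remainder 1
3 ÷ 2 = 1 remainder 1
1 ÷ 2 = 0 remainder 1
Reading remainders bottom to top: 11111110



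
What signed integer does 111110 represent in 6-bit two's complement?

Binary: 111110
Sign bit: 1 (negative)
Invert: 000001
Add 1:  000010
Magnitude: 000010 = 2
Value: -2



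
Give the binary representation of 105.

Using repeated division by 2:
105 ÷ 2 = 52 remainder 1
52 ÷ 2 = 26 remainder 0
26 ÷ 2 = 13 remainder 0
13 ÷ 2 = 6 remainder 1
6 ÷ 2 = 3 remainder 0
3 ÷ 2 = 1 remainder 1
1 ÷ 2 = 0 remainder 1
Reading remainders bottom to top: 1101001



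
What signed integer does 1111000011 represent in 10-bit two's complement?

Binary: 1111000011
Sign bit: 1 (negative)
Invert: 0000111100
Add 1:  0000111101
Magnitude: 0000111101 = 32 + 16 + 8 + 4 + 1 = 61
Value: -61



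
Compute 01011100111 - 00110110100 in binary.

Method 1 - Direct subtraction (column by column from the right: bit − bit − borrow-in; if negative, add 2 and borrow 1 from the next column):
borrow: 01001100000
        01011100111
-       00110110100
-------------------
        00100110011

Method 2 - Add two's complement:
Two's complement of 00110110100: invert → 11001001011, add 1 → 11001001100
  01011100111
+ 11001001100
-------------
 100100110011  (end carry out of the top bit = 1)
Discarding the end carry: 00100110011
Decimal check:
  01011100111 = 512 + 128 + 64 + 32 + 4 + 2 + 1 = 743
  00110110100 = 256 + 128 + 32 + 16 + 4 = 436
  743 - 436 = 307, and 00100110011 = 256 + 32 + 16 + 2 + 1 = 307 ✓



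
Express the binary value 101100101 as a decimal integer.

Sum of powers of 2 for each 1-bit:
2^0 + 2^2 + 2^5 + 2^6 + 2^8
= 1 + 4 + 32 + 64 + 256
= 357



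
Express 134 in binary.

Using repeated division by 2:
134 ÷ 2 = 67 remainder 0
67 ÷ 2 = 33 remainder 1
33 ÷ 2 = 16 remainder 1
16 ÷ 2 = 8 remainder 0
8 ÷ 2 = 4 remainder 0
4 ÷ 2 = 2 remainder 0
2 ÷ 2 = 1 remainder 0
1 ÷ 2 = 0 remainder 1
Reading remainders bottom to top: 10000110



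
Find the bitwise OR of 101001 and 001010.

OR: 1 when either bit is 1
  101001
| 001010
--------
  101011
Decimal: 41 | 10 = 43



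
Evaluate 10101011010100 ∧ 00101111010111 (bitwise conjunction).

AND: 1 only when both bits are 1
  10101011010100
& 00101111010111
----------------
  00101011010100
Decimal: 10964 & 3031 = 2772



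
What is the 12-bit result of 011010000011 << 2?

Original: 011010000011 (decimal 1667)
Shift left by 2 positions
Append 2 zeros on the right and drop the 2 high bits that overflow the 12-bit width
Result: 101000001100 (decimal 2572)
Equivalent: 1667 << 2 = 1667 × 2^2 = 6668, truncated to 12 bits = 2572



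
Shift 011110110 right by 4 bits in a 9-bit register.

Original: 011110110 (decimal 246)
Shift right by 4 positions
Drop the 4 low bits; fill with zeros on the left
Result: 000001111 (decimal 15)
Equivalent: 246 >> 4 = 246 ÷ 2^4 = 15



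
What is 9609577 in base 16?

Using repeated division by 16 (digits 10–15 are A–F):
9609577 ÷ 16 = 600598 remainder 9
600598 ÷ 16 = 37537 remainder 6
37537 ÷ 16 = 2346 remainder 1
2346 ÷ 16 = 146 remainder 10 (A)
146 ÷ 16 = 9 remainder 2
9 ÷ 16 = 0 remainder 9
Reading remainders bottom to top: 92A169



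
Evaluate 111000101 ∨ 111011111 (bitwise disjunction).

OR: 1 when either bit is 1
  111000101
| 111011111
-----------
  111011111
Decimal: 453 | 479 = 479



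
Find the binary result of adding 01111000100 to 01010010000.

Add column by column from the right: bit + bit + carry-in; write the sum mod 2, carry 1 when the sum is 2 or 3.
carry:  11100000000
        01111000100
+       01010010000
-------------------
       011001010100
(the carry out of the leftmost column, 0, becomes the leading bit)
Decimal check:
  01111000100 = 512 + 256 + 128 + 64 + 4 = 964
  01010010000 = 512 + 128 + 16 = 656
  964 + 656 = 1620, and 011001010100 = 1024 + 512 + 64 + 16 + 4 = 1620 ✓



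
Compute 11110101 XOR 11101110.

XOR: 1 when bits differ
  11110101
^ 11101110
----------
  00011011
Decimal: 245 ^ 238 = 27



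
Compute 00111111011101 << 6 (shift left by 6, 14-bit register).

Original: 00111111011101 (decimal 4061)
Shift left by 6 positions
Append 6 zeros on the right and drop the 6 high bits that overflow the 14-bit width
Result: 11011101000000 (decimal 14144)
Equivalent: 4061 << 6 = 4061 × 2^6 = 259904, truncated to 14 bits = 14144



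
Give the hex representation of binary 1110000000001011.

Group into 4-bit nibbles from right:
  1110 = E
  0000 = 0
  0000 = 0
  1011 = B
Result: E00B



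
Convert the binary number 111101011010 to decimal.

Sum of powers of 2 for each 1-bit:
2^1 + 2^3 + 2^4 + 2^6 + 2^8 + 2^9 + 2^10 + 2^11
= 2 + 8 + 16 + 64 + 256 + 512 + 1024 + 2048
= 3930



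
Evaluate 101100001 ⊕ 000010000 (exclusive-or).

XOR: 1 when bits differ
  101100001
^ 000010000
-----------
  101110001
Decimal: 353 ^ 16 = 369



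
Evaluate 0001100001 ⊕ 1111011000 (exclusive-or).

XOR: 1 when bits differ
  0001100001
^ 1111011000
------------
  1110111001
Decimal: 97 ^ 984 = 953



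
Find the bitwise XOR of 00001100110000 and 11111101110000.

XOR: 1 when bits differ
  00001100110000
^ 11111101110000
----------------
  11110001000000
Decimal: 816 ^ 16240 = 15424



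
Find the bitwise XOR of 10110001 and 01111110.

XOR: 1 when bits differ
  10110001
^ 01111110
----------
  11001111
Decimal: 177 ^ 126 = 207



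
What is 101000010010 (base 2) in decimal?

Sum of powers of 2 for each 1-bit:
2^1 + 2^4 + 2^9 + 2^11
= 2 + 16 + 512 + 2048
= 2578



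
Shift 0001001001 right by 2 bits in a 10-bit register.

Original: 0001001001 (decimal 73)
Shift right by 2 positions
Drop the 2 low bits; fill with zeros on the left
Result: 0000010010 (decimal 18)
Equivalent: 73 >> 2 = 73 ÷ 2^2 = 18



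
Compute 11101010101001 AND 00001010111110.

AND: 1 only when both bits are 1
  11101010101001
& 00001010111110
----------------
  00001010101000
Decimal: 15017 & 702 = 680



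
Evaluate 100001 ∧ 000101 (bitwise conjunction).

AND: 1 only when both bits are 1
  100001
& 000101
--------
  000001
Decimal: 33 & 5 = 1



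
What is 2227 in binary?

Using repeated division by 2:
2227 ÷ 2 = 1113 remainder 1
1113 ÷ 2 = 556 remainder 1
556 ÷ 2 = 278 remainder 0
278 ÷ 2 = 139 remainder 0
139 ÷ 2 = 69 remainder 1
69 ÷ 2 = 34 remainder 1
34 ÷ 2 = 17 remainder 0
17 ÷ 2 = 8 remainder 1
8 ÷ 2 = 4 remainder 0
4 ÷ 2 = 2 remainder 0
2 ÷ 2 = 1 remainder 0
1 ÷ 2 = 0 remainder 1
Reading remainders bottom to top: 100010110011



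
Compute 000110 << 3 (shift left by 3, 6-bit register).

Original: 000110 (decimal 6)
Shift left by 3 positions
Append 3 zeros on the right
Result: 110000 (decimal 48)
Equivalent: 6 << 3 = 6 × 2^3 = 48



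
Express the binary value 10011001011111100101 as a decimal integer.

Sum of powers of 2 for each 1-bit:
2^0 + 2^2 + 2^5 + 2^6 + 2^7 + 2^8 + 2^9 + 2^10 + 2^12 + 2^15 + 2^16 + 2^19
= 1 + 4 + 32 + 64 + 128 + 256 + 512 + 1024 + 4096 + 32768 + 65536 + 524288
= 628709



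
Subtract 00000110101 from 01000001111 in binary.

Method 1 - Direct subtraction (column by column from the right: bit − bit − borrow-in; if negative, add 2 and borrow 1 from the next column):
borrow: 01111100000
        01000001111
-       00000110101
-------------------
        00111011010

Method 2 - Add two's complement:
Two's complement of 00000110101: invert → 11111001010, add 1 → 11111001011
  01000001111
+ 11111001011
-------------
 100111011010  (end carry out of the top bit = 1)
Discarding the end carry: 00111011010
Decimal check:
  01000001111 = 512 + 8 + 4 + 2 + 1 = 527
  00000110101 = 32 + 16 + 4 + 1 = 53
  527 - 53 = 474, and 00111011010 = 256 + 128 + 64 + 16 + 8 + 2 = 474 ✓



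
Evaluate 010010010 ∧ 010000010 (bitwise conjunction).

AND: 1 only when both bits are 1
  010010010
& 010000010
-----------
  010000010
Decimal: 146 & 130 = 130



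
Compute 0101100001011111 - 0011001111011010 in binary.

Method 1 - Direct subtraction (column by column from the right: bit − bit − borrow-in; if negative, add 2 and borrow 1 from the next column):
borrow: 0100111100000000
        0101100001011111
-       0011001111011010
------------------------
        0010010010000101

Method 2 - Add two's complement:
Two's complement of 0011001111011010: invert → 1100110000100101, add 1 → 1100110000100110
  0101100001011111
+ 1100110000100110
------------------
 10010010010000101  (end carry out of the top bit = 1)
Discarding the end carry: 0010010010000101
Decimal check:
  0101100001011111 = 16384 + 4096 + 2048 + 64 + 16 + 8 + 4 + 2 + 1 = 22623
  0011001111011010 = 8192 + 4096 + 512 + 256 + 128 + 64 + 16 + 8 + 2 = 13274
  22623 - 13274 = 9349, and 0010010010000101 = 8192 + 1024 + 128 + 4 + 1 = 9349 ✓



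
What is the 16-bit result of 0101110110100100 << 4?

Original: 0101110110100100 (decimal 23972)
Shift left by 4 positions
Append 4 zeros on the right and drop the 4 high bits that overflow the 16-bit width
Result: 1101101001000000 (decimal 55872)
Equivalent: 23972 << 4 = 23972 × 2^4 = 383552, truncated to 16 bits = 55872



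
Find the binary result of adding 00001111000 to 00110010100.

Add column by column from the right: bit + bit + carry-in; write the sum mod 2, carry 1 when the sum is 2 or 3.
carry:  01111100000
        00001111000
+       00110010100
-------------------
       001000001100
(the carry out of the leftmost column, 0, becomes the leading bit)
Decimal check:
  00001111000 = 64 + 32 + 16 + 8 = 120
  00110010100 = 256 + 128 + 16 + 4 = 404
  120 + 404 = 524, and 001000001100 = 512 + 8 + 4 = 524 ✓



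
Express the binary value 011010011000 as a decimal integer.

Sum of powers of 2 for each 1-bit:
2^3 + 2^4 + 2^7 + 2^9 + 2^10
= 8 + 16 + 128 + 512 + 1024
= 1688



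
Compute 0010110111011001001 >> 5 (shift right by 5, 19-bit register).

Original: 0010110111011001001 (decimal 93897)
Shift right by 5 positions
Drop the 5 low bits; fill with zeros on the left
Result: 0000000101101110110 (decimal 2934)
Equivalent: 93897 >> 5 = 93897 ÷ 2^5 = 2934



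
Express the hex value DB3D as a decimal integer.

Expand by place value (powers of 16):
Digit values: D = 13, B = 11
DB3D = 13 × 16^3 + 11 × 16^2 + 3 × 16^1 + 13 × 16^0
= 13 × 4096 + 11 × 256 + 3 × 16 + 13 × 1
= 53248 + 2816 + 48 + 13
= 56125



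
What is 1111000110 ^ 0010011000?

XOR: 1 when bits differ
  1111000110
^ 0010011000
------------
  1101011110
Decimal: 966 ^ 152 = 862

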